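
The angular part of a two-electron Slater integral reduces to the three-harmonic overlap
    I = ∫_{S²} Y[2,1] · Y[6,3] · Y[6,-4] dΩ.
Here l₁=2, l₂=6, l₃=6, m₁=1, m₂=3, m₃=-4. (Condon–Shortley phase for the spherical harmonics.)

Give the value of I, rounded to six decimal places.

Checks pass: Σm=0; 14 even; l₃=6∈[4,8].
(2·2+1)(2·6+1)(2·6+1) = 845
Δ: 2! 2! 10! / 15! → 1/90090
sum: t=0:+1/69120 t=1:−1/14400 t=2:+1/69120 = -7/172800
3j²(2 6 6; 0 0 0) = Δ·Π!·Σ² = 14/715  (sign -1)
sum: t=0:+1/725760 t=1:−1/161280 = -1/207360
3j²(2 6 6; 1 3 -4) = Δ·Π!·Σ² = 7/286  (sign -1)
combine: 4πI² = 845·14/715·7/286 = 49/121
take √, sign +1: I = 0.17951487

0.179515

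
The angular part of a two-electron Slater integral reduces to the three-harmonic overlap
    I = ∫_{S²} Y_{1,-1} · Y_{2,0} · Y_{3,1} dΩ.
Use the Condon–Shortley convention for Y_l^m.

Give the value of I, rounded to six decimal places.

m-sum 0 ✓  L=6 even ✓  1≤3≤3 ✓
Π(2lᵢ+1) = 3×5×7 = 105
triangle coeff Δ(1,2,3) = 1/105
Σ_t [0,0]: t=0:+1/4 = 1/4
(3j)²=3/35 [(1 2 3; 0 0 0)], sign=-1
Σ_t [0,0]: t=0:+1/8 = 1/8
(3j)²=2/35 [(1 2 3; -1 0 1)], sign=+1
⇒ 4πI² = 18/35
I = (-1)√(18/35/(4π)) = -0.20230066

-0.202301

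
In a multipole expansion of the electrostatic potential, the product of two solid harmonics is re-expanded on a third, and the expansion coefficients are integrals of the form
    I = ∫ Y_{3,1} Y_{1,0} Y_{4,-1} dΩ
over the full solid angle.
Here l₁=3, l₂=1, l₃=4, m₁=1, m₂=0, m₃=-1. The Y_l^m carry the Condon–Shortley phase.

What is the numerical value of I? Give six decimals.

Checks pass: Σm=0; 8 even; l₃=4∈[2,4].
(2·3+1)(2·1+1)(2·4+1) = 189
Δ: 0! 6! 2! / 9! → 1/252
sum: t=0:+1/36 = 1/36
3j²(3 1 4; 0 0 0) = Δ·Π!·Σ² = 4/63  (sign +1)
sum: t=0:+1/48 = 1/48
3j²(3 1 4; 1 0 -1) = Δ·Π!·Σ² = 5/84  (sign -1)
combine: 4πI² = 189·4/63·5/84 = 5/7
take √, sign -1: I = -0.23841361

-0.238414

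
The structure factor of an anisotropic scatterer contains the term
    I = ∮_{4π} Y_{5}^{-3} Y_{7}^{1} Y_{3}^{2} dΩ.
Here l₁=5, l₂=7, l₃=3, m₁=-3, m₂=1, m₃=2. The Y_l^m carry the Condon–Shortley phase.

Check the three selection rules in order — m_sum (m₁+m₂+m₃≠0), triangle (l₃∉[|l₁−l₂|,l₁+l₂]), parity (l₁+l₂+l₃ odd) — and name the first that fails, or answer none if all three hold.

parity

azimuthal sum: -3 + 1 + 2 = 0  ✓
2 ≤ 3 ≤ 12 (triangle on l)  ✓
L = 5 + 7 + 3 = 15 (odd)  ✗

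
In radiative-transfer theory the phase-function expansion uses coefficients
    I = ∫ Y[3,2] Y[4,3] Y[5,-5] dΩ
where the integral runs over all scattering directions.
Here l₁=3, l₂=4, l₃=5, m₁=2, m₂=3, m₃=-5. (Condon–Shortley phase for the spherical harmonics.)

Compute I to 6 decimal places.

-0.212007

Rules hold: Σm=0, L=12 even, 1≤5≤7.
N = 7·9·11 = 693
Δ = 2!·4!·6!/13! = 1/180180
Racah Σ t=0..2: t=0:+1/576 t=1:−1/144 t=2:+1/576 = -1/288
⇒ 3j(3 4 5; 0 0 0)² = 20/1001, sgn +1
Racah Σ t=1..1: t=1:−1/17280 = -1/17280
⇒ 3j(3 4 5; 2 3 -5)² = 35/858, sgn -1
4πI² = N·(3j₀)²·(3jₘ)² = 1050/1859
I = -1·√(0.56482/4π) = -0.21200691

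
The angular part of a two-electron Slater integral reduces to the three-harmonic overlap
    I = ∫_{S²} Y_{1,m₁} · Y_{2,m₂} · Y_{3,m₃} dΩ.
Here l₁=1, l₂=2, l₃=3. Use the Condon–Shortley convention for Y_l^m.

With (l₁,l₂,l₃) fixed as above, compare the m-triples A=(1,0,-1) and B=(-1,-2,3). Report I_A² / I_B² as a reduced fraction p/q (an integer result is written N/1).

2/5

Shared (l₁,l₂,l₃)=(1,2,3): N and (l;000)² cancel in I_A²/I_B².
A: Δ = 0!·2!·4!/7! = 1/105; Racah Σ t=0..0: t=0:+1/8 = 1/8; ⇒ 3j(1 2 3; 1 0 -1)² = 2/35, sgn +1
B: Δ = 0!·2!·4!/7! = 1/105; Racah Σ t=0..0: t=0:+1/48 = 1/48; ⇒ 3j(1 2 3; -1 -2 3)² = 1/7, sgn +1
I_A²/I_B² = (2/35)/(1/7) = 2/5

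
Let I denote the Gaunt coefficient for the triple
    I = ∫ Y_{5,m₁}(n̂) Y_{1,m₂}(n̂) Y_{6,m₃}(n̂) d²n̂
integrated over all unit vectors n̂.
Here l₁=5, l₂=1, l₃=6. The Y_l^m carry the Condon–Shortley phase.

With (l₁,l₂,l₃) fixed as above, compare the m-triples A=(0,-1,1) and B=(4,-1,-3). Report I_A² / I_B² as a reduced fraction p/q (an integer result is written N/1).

7/1

Shared (l₁,l₂,l₃)=(5,1,6): N and (l;000)² cancel in I_A²/I_B².
A: Δ = 0!·10!·2!/13! = 1/858; Racah Σ t=0..0: t=0:+1/28800 = 1/28800; ⇒ 3j(5 1 6; 0 -1 1)² = 7/286, sgn -1
B: Δ = 0!·10!·2!/13! = 1/858; Racah Σ t=0..0: t=0:+1/725760 = 1/725760; ⇒ 3j(5 1 6; 4 -1 -3)² = 1/286, sgn -1
I_A²/I_B² = (7/286)/(1/286) = 7/1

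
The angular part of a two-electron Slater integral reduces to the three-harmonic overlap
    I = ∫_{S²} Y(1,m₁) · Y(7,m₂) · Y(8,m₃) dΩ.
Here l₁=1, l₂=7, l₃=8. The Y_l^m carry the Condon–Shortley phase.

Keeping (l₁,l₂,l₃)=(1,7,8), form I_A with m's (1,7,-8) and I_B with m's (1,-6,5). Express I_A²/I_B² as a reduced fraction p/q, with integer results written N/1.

l's match ⇒ only the (l;m) 3-j factors differ between A and B.
A: triangle coeff Δ(1,7,8) = 1/2040; Σ_t [0,0]: t=0:+1/174356582400 = 1/174356582400; (3j)²=1/17 [(1 7 8; 1 7 -8)], sign=+1
B: triangle coeff Δ(1,7,8) = 1/2040; Σ_t [0,0]: t=0:+1/12454041600 = 1/12454041600; (3j)²=1/680 [(1 7 8; 1 -6 5)], sign=-1
I_A²/I_B² = (1/17)/(1/680) = 40/1

40/1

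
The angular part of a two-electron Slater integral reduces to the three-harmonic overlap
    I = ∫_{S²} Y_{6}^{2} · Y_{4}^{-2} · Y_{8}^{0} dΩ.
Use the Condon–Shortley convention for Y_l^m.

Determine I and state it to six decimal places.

m-sum 0 ✓  L=18 even ✓  2≤8≤10 ✓
Π(2lᵢ+1) = 13×9×17 = 1989
triangle coeff Δ(6,4,8) = 1/23279256
Σ_t [0,2]: t=0:+1/1658880 t=1:−1/518400 t=2:+1/1658880 = -1/1382400
(3j)²=504/46189 [(6 4 8; 0 0 0)], sign=-1
Σ_t [0,2]: t=0:+1/1658880 t=1:−1/3628800 t=2:+1/116121600 = 13/38707200
(3j)²=39/3553 [(6 4 8; 2 -2 0)], sign=+1
⇒ 4πI² = 176904/742577
I = (-1)√(176904/742577/(4π)) = -0.13768707

-0.137687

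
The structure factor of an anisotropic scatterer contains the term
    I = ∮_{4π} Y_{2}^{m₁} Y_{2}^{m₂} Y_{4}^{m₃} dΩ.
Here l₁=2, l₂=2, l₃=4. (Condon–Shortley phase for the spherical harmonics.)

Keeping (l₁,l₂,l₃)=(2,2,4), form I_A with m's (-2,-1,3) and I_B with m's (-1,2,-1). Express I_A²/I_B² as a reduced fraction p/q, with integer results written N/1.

Shared (l₁,l₂,l₃)=(2,2,4): N and (l;000)² cancel in I_A²/I_B².
A: Δ = 0!·4!·4!/9! = 1/630; Racah Σ t=0..0: t=0:+1/144 = 1/144; ⇒ 3j(2 2 4; -2 -1 3)² = 1/18, sgn -1
B: Δ = 0!·4!·4!/9! = 1/630; Racah Σ t=0..0: t=0:+1/144 = 1/144; ⇒ 3j(2 2 4; -1 2 -1)² = 1/126, sgn -1
I_A²/I_B² = (1/18)/(1/126) = 7/1

7/1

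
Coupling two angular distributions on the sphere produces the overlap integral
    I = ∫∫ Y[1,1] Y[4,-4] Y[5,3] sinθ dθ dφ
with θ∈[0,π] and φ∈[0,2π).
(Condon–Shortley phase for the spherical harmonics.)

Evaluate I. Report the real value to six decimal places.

-0.049106

Rules hold: Σm=0, L=10 even, 3≤5≤5.
N = 3·9·11 = 297
Δ = 0!·2!·8!/11! = 1/495
Racah Σ t=0..0: t=0:+1/576 = 1/576
⇒ 3j(1 4 5; 0 0 0)² = 5/99, sgn -1
Racah Σ t=0..0: t=0:+1/80640 = 1/80640
⇒ 3j(1 4 5; 1 -4 3)² = 1/495, sgn +1
4πI² = N·(3j₀)²·(3jₘ)² = 1/33
I = -1·√(0.030303/4π) = -0.04910640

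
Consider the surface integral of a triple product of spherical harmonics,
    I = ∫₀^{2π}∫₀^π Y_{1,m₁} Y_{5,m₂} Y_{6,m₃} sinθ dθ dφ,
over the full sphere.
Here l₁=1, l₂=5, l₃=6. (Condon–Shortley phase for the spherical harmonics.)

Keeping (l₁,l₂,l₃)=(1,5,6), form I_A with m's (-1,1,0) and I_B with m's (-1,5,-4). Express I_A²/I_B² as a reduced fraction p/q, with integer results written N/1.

15/1

Same 1,5,6: normalisation and zero-m 3j drop out of the ratio.
A: Δ: 0! 2! 10! / 13! → 1/858; sum: t=0:+1/34560 = 1/34560; 3j²(1 5 6; -1 1 0) = Δ·Π!·Σ² = 5/286  (sign +1)
B: Δ: 0! 2! 10! / 13! → 1/858; sum: t=0:+1/7257600 = 1/7257600; 3j²(1 5 6; -1 5 -4) = Δ·Π!·Σ² = 1/858  (sign +1)
I_A²/I_B² = (5/286)/(1/858) = 15/1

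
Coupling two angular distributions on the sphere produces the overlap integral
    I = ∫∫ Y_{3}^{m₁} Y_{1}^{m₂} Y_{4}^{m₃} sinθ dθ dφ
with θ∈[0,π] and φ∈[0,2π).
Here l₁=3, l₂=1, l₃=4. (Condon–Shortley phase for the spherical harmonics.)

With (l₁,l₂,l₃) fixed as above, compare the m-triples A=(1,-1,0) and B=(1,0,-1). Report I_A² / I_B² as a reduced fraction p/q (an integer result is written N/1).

l's match ⇒ only the (l;m) 3-j factors differ between A and B.
A: triangle coeff Δ(3,1,4) = 1/252; Σ_t [0,0]: t=0:+1/96 = 1/96; (3j)²=1/42 [(3 1 4; 1 -1 0)], sign=+1
B: triangle coeff Δ(3,1,4) = 1/252; Σ_t [0,0]: t=0:+1/48 = 1/48; (3j)²=5/84 [(3 1 4; 1 0 -1)], sign=-1
I_A²/I_B² = (1/42)/(5/84) = 2/5

2/5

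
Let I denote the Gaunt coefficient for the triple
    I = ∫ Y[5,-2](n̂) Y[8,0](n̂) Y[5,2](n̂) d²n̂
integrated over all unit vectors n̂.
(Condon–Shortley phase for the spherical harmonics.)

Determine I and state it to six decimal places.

-0.131850

m-sum 0 ✓  L=18 even ✓  3≤5≤13 ✓
Π(2lᵢ+1) = 11×17×11 = 2057
triangle coeff Δ(5,8,5) = 1/37413090
Σ_t [3,5]: t=3:−1/1036800 t=4:+1/331776 t=5:−1/1036800 = 1/921600
(3j)²=490/46189 [(5 8 5; 0 0 0)], sign=-1
Σ_t [5,7]: t=5:−1/1036800 t=6:+1/2073600 t=7:−1/50803200 = -17/33868800
(3j)²=136/13585 [(5 8 5; -2 0 2)], sign=+1
⇒ 4πI² = 13328/61009
I = (-1)√(13328/61009/(4π)) = -0.13185014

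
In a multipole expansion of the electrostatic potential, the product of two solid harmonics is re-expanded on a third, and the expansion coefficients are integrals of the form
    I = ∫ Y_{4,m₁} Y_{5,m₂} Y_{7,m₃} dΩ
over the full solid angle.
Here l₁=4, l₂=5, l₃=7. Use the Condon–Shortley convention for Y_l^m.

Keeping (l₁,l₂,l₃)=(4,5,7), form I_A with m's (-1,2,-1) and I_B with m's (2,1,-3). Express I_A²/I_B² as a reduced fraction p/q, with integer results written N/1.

3362/3549

Same 4,5,7: normalisation and zero-m 3j drop out of the ratio.
A: Δ: 2! 6! 8! / 17! → 1/6126120; sum: t=0:+1/1209600 t=1:−1/69120 t=2:+1/51840 = 41/7257600; 3j²(4 5 7; -1 2 -1) = Δ·Π!·Σ² = 1681/510510  (sign +1)
B: Δ: 2! 6! 8! / 17! → 1/6126120; sum: t=0:+1/138240 t=1:−1/86400 t=2:+1/829440 = -13/4147200; 3j²(4 5 7; 2 1 -3) = Δ·Π!·Σ² = 13/3740  (sign -1)
I_A²/I_B² = (1681/510510)/(13/3740) = 3362/3549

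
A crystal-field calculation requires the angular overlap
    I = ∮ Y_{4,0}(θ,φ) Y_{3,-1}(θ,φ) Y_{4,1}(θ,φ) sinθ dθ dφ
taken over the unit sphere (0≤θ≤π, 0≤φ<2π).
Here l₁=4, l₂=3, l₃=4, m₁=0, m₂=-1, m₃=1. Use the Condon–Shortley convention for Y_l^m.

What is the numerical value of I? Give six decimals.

Σlᵢ=11 odd — θ-integrand is odd under cosθ→−cosθ; I=0

0.000000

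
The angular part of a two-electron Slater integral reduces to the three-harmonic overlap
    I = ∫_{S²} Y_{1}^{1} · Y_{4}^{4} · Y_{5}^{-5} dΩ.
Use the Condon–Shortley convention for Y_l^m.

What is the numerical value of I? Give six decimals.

-0.329416

Checks pass: Σm=0; 10 even; l₃=5∈[3,5].
(2·1+1)(2·4+1)(2·5+1) = 297
Δ: 0! 2! 8! / 11! → 1/495
sum: t=0:+1/576 = 1/576
3j²(1 4 5; 0 0 0) = Δ·Π!·Σ² = 5/99  (sign -1)
sum: t=0:+1/80640 = 1/80640
3j²(1 4 5; 1 4 -5) = Δ·Π!·Σ² = 1/11  (sign +1)
combine: 4πI² = 297·5/99·1/11 = 15/11
take √, sign -1: I = -0.32941575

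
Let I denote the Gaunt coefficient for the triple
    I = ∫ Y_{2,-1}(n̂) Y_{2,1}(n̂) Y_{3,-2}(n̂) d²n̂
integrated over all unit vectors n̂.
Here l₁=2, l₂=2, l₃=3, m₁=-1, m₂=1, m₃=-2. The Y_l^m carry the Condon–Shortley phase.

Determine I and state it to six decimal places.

0.000000

-1 + 1 − 2 = -2 ≠ 0: azimuthal integral kills it; I = 0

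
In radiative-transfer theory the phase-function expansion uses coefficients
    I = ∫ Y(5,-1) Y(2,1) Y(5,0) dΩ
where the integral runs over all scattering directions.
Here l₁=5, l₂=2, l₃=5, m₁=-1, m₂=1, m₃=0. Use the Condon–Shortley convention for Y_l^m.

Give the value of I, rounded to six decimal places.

m-sum 0 ✓  L=12 even ✓  3≤5≤7 ✓
Π(2lᵢ+1) = 11×5×11 = 605
triangle coeff Δ(5,2,5) = 1/38610
Σ_t [0,2]: t=0:+1/2880 t=1:−1/576 t=2:+1/2880 = -1/960
(3j)²=10/429 [(5 2 5; 0 0 0)], sign=+1
Σ_t [1,2]: t=1:−1/1440 t=2:+1/1152 = 1/5760
(3j)²=1/858 [(5 2 5; -1 1 0)], sign=-1
⇒ 4πI² = 25/1521
I = (-1)√(25/1521/(4π)) = -0.03616600

-0.036166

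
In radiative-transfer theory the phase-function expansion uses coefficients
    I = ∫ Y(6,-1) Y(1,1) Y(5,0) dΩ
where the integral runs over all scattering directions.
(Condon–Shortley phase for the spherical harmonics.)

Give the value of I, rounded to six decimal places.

m-sum 0 ✓  L=12 even ✓  5≤5≤7 ✓
Π(2lᵢ+1) = 13×3×11 = 429
triangle coeff Δ(6,1,5) = 1/858
Σ_t [1,1]: t=1:−1/14400 = -1/14400
(3j)²=6/143 [(6 1 5; 0 0 0)], sign=+1
Σ_t [2,2]: t=2:+1/28800 = 1/28800
(3j)²=7/286 [(6 1 5; -1 1 0)], sign=-1
⇒ 4πI² = 63/143
I = (-1)√(63/143/(4π)) = -0.18723944

-0.187239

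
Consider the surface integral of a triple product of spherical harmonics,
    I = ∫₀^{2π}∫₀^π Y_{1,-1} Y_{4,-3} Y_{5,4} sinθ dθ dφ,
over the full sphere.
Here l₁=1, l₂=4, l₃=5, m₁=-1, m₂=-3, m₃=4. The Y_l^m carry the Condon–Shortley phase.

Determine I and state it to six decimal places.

Checks pass: Σm=0; 10 even; l₃=5∈[3,5].
(2·1+1)(2·4+1)(2·5+1) = 297
Δ: 0! 2! 8! / 11! → 1/495
sum: t=0:+1/576 = 1/576
3j²(1 4 5; 0 0 0) = Δ·Π!·Σ² = 5/99  (sign -1)
sum: t=0:+1/10080 = 1/10080
3j²(1 4 5; -1 -3 4) = Δ·Π!·Σ² = 4/55  (sign -1)
combine: 4πI² = 297·5/99·4/55 = 12/11
take √, sign +1: I = 0.29463840

0.294638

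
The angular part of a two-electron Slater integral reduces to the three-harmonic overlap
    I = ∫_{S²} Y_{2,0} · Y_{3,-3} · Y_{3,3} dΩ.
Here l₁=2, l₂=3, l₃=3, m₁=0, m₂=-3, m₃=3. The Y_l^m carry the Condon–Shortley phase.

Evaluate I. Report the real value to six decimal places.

Checks pass: Σm=0; 8 even; l₃=3∈[1,5].
(2·2+1)(2·3+1)(2·3+1) = 245
Δ: 2! 2! 4! / 9! → 1/3780
sum: t=0:+1/24 t=1:−1/4 t=2:+1/24 = -1/6
3j²(2 3 3; 0 0 0) = Δ·Π!·Σ² = 4/105  (sign +1)
sum: t=0:+1/96 = 1/96
3j²(2 3 3; 0 -3 3) = Δ·Π!·Σ² = 5/84  (sign +1)
combine: 4πI² = 245·4/105·5/84 = 5/9
take √, sign +1: I = 0.21026104

0.210261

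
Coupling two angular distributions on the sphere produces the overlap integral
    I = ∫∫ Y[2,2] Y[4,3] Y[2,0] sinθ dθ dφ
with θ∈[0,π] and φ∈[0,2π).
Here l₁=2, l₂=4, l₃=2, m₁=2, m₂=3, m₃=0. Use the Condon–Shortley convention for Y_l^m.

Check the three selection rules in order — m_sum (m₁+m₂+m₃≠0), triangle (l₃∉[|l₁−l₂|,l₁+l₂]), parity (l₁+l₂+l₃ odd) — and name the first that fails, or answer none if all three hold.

m_sum

azimuthal sum: 2 + 3 + 0 = 5  ✗
2 ≤ 2 ≤ 6 (triangle on l)
L = 2 + 4 + 2 = 8 (even)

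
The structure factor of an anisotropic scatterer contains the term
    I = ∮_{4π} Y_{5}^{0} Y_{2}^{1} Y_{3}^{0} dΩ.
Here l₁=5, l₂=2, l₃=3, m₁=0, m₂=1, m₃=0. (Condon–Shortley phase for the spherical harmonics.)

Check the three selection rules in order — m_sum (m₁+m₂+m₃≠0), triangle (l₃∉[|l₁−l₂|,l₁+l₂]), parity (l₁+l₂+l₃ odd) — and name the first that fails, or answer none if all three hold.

m_sum

m₁+m₂+m₃ = 0 + 1 + 0 = 1  ✗
triangle: |5−2|=3 ≤ l₃=3 ≤ 5+2=7
parity: l₁+l₂+l₃ = 10 is even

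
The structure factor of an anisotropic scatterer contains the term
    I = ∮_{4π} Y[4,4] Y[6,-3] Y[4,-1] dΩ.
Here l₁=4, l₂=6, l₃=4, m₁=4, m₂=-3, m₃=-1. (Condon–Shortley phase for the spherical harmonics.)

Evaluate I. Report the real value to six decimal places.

0.155830

m-sum 0 ✓  L=14 even ✓  2≤4≤10 ✓
Π(2lᵢ+1) = 9×13×9 = 1053
triangle coeff Δ(4,6,4) = 1/1261260
Σ_t [2,4]: t=2:+1/4608 t=3:−1/1296 t=4:+1/4608 = -7/20736
(3j)²=20/1287 [(4 6 4; 0 0 0)], sign=-1
Σ_t [0,0]: t=0:+1/51840 = 1/51840
(3j)²=8/429 [(4 6 4; 4 -3 -1)], sign=-1
⇒ 4πI² = 480/1573
I = (+1)√(480/1573/(4π)) = 0.15583009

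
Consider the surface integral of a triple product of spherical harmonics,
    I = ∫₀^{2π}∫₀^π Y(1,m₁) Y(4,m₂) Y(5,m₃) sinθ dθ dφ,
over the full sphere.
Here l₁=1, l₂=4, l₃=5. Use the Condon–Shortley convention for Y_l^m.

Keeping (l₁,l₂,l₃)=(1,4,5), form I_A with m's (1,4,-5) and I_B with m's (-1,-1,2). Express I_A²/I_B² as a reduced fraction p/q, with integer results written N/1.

Shared (l₁,l₂,l₃)=(1,4,5): N and (l;000)² cancel in I_A²/I_B².
A: Δ = 0!·2!·8!/11! = 1/495; Racah Σ t=0..0: t=0:+1/80640 = 1/80640; ⇒ 3j(1 4 5; 1 4 -5)² = 1/11, sgn +1
B: Δ = 0!·2!·8!/11! = 1/495; Racah Σ t=0..0: t=0:+1/1440 = 1/1440; ⇒ 3j(1 4 5; -1 -1 2)² = 7/165, sgn -1
I_A²/I_B² = (1/11)/(7/165) = 15/7

15/7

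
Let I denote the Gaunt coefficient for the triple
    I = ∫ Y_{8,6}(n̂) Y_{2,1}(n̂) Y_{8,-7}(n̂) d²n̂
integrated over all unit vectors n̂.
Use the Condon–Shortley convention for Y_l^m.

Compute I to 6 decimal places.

-0.193012

m-sum 0 ✓  L=18 even ✓  6≤8≤10 ✓
Π(2lᵢ+1) = 17×5×17 = 1445
triangle coeff Δ(8,2,8) = 1/348840
Σ_t [0,2]: t=0:+1/116121600 t=1:−1/25401600 t=2:+1/116121600 = -1/45158400
(3j)²=24/1615 [(8 2 8; 0 0 0)], sign=-1
Σ_t [1,2]: t=1:−1/12454041600 t=2:+1/174356582400 = -1/13412044800
(3j)²=169/7752 [(8 2 8; 6 1 -7)], sign=+1
⇒ 4πI² = 169/361
I = (-1)√(169/361/(4π)) = -0.19301223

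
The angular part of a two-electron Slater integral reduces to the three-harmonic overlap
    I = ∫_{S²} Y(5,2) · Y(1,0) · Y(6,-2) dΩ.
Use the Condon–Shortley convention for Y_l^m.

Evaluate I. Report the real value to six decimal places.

0.231133

Rules hold: Σm=0, L=12 even, 4≤6≤6.
N = 11·3·13 = 429
Δ = 0!·10!·2!/13! = 1/858
Racah Σ t=0..0: t=0:+1/14400 = 1/14400
⇒ 3j(5 1 6; 0 0 0)² = 6/143, sgn +1
Racah Σ t=0..0: t=0:+1/30240 = 1/30240
⇒ 3j(5 1 6; 2 0 -2)² = 16/429, sgn +1
4πI² = N·(3j₀)²·(3jₘ)² = 96/143
I = +1·√(0.671329/4π) = 0.23113338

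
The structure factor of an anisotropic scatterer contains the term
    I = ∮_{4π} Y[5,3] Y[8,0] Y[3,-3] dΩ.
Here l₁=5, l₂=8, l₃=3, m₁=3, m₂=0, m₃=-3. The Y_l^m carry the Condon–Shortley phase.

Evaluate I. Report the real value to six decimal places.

0.022216

Rules hold: Σm=0, L=16 even, 3≤3≤13.
N = 11·17·7 = 1309
Δ = 10!·0!·6!/17! = 1/136136
Racah Σ t=5..5: t=5:−1/518400 = -1/518400
⇒ 3j(5 8 3; 0 0 0)² = 56/2431, sgn +1
Racah Σ t=2..2: t=2:+1/58060800 = 1/58060800
⇒ 3j(5 8 3; 3 0 -3)² = 1/4862, sgn +1
4πI² = N·(3j₀)²·(3jₘ)² = 196/31603
I = +1·√(0.00620194/4π) = 0.02221565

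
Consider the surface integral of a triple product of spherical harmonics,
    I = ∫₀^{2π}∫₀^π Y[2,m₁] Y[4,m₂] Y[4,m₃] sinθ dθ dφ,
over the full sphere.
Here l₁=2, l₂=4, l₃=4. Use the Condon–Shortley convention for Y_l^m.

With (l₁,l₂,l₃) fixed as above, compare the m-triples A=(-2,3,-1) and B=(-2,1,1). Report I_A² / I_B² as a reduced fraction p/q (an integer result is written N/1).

63/100

Same 2,4,4: normalisation and zero-m 3j drop out of the ratio.
A: Δ: 2! 2! 6! / 11! → 1/13860; sum: t=2:+1/480 = 1/480; 3j²(2 4 4; -2 3 -1) = Δ·Π!·Σ² = 3/110  (sign -1)
B: Δ: 2! 2! 6! / 11! → 1/13860; sum: t=2:+1/144 = 1/144; 3j²(2 4 4; -2 1 1) = Δ·Π!·Σ² = 10/231  (sign -1)
I_A²/I_B² = (3/110)/(10/231) = 63/100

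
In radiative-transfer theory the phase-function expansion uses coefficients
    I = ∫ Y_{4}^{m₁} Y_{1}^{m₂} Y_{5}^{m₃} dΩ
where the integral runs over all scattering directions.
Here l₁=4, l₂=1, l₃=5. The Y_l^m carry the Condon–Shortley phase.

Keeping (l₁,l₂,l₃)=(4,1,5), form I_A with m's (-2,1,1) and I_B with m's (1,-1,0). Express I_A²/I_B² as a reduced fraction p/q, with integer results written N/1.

3/5

Same 4,1,5: normalisation and zero-m 3j drop out of the ratio.
A: Δ: 0! 8! 2! / 11! → 1/495; sum: t=0:+1/2880 = 1/2880; 3j²(4 1 5; -2 1 1) = Δ·Π!·Σ² = 2/165  (sign +1)
B: Δ: 0! 8! 2! / 11! → 1/495; sum: t=0:+1/1440 = 1/1440; 3j²(4 1 5; 1 -1 0) = Δ·Π!·Σ² = 2/99  (sign -1)
I_A²/I_B² = (2/165)/(2/99) = 3/5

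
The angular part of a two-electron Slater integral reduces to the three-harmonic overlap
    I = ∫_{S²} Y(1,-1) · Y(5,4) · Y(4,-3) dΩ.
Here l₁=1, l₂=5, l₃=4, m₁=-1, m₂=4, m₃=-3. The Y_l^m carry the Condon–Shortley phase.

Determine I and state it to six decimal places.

0.294638

Checks pass: Σm=0; 10 even; l₃=4∈[4,6].
(2·1+1)(2·5+1)(2·4+1) = 297
Δ: 2! 0! 8! / 11! → 1/495
sum: t=1:−1/576 = -1/576
3j²(1 5 4; 0 0 0) = Δ·Π!·Σ² = 5/99  (sign -1)
sum: t=2:+1/10080 = 1/10080
3j²(1 5 4; -1 4 -3) = Δ·Π!·Σ² = 4/55  (sign -1)
combine: 4πI² = 297·5/99·4/55 = 12/11
take √, sign +1: I = 0.29463840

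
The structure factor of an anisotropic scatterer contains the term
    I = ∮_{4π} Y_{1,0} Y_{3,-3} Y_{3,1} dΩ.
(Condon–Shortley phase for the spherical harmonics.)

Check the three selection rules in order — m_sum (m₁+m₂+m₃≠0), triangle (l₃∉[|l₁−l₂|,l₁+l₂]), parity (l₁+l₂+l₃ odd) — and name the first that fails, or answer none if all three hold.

m_sum

Σmᵢ = -2  ✗
l₃∈[|l₁−l₂|,l₁+l₂]=[2,4], have l₃=3
Σlᵢ = 7 ⇒ odd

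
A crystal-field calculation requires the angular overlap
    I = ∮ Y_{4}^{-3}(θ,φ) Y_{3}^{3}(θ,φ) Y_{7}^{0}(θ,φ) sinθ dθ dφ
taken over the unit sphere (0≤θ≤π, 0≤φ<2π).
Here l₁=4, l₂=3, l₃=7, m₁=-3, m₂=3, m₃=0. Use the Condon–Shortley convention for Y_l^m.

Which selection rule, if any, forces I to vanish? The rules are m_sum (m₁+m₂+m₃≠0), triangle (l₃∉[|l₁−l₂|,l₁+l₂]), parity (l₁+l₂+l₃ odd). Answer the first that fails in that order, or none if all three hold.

none

m₁+m₂+m₃ = -3 + 3 + 0 = 0  ✓
triangle: |4−3|=1 ≤ l₃=7 ≤ 4+3=7  ✓
parity: l₁+l₂+l₃ = 14 is even  ✓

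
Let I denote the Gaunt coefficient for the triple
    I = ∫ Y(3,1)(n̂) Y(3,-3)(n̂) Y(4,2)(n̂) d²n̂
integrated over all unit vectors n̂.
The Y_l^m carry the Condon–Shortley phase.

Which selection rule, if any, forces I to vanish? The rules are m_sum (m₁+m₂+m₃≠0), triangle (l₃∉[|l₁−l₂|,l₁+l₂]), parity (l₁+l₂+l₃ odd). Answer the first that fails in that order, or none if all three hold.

azimuthal sum: 1 − 3 + 2 = 0  ✓
0 ≤ 4 ≤ 6 (triangle on l)  ✓
L = 3 + 3 + 4 = 10 (even)  ✓

none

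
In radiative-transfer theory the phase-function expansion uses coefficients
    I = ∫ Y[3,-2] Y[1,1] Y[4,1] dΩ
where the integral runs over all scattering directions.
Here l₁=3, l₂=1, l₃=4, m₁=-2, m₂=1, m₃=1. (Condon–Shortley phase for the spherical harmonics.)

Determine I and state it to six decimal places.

Checks pass: Σm=0; 8 even; l₃=4∈[2,4].
(2·3+1)(2·1+1)(2·4+1) = 189
Δ: 0! 6! 2! / 9! → 1/252
sum: t=0:+1/36 = 1/36
3j²(3 1 4; 0 0 0) = Δ·Π!·Σ² = 4/63  (sign +1)
sum: t=0:+1/240 = 1/240
3j²(3 1 4; -2 1 1) = Δ·Π!·Σ² = 1/84  (sign -1)
combine: 4πI² = 189·4/63·1/84 = 1/7
take √, sign -1: I = -0.10662181

-0.106622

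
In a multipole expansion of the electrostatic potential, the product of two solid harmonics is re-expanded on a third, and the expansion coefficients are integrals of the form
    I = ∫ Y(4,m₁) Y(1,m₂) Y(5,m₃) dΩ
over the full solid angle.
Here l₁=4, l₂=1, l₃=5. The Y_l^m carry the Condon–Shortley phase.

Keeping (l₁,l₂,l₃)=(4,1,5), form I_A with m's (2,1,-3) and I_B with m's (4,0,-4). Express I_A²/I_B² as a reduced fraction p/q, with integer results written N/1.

28/9

l's match ⇒ only the (l;m) 3-j factors differ between A and B.
A: triangle coeff Δ(4,1,5) = 1/495; Σ_t [0,0]: t=0:+1/2880 = 1/2880; (3j)²=28/495 [(4 1 5; 2 1 -3)], sign=+1
B: triangle coeff Δ(4,1,5) = 1/495; Σ_t [0,0]: t=0:+1/40320 = 1/40320; (3j)²=1/55 [(4 1 5; 4 0 -4)], sign=-1
I_A²/I_B² = (28/495)/(1/55) = 28/9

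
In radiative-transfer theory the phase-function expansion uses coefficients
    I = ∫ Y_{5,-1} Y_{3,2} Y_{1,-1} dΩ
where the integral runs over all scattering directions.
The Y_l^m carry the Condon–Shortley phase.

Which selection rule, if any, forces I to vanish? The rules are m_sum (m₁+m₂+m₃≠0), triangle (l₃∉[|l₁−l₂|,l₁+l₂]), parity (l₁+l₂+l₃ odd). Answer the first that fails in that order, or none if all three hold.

triangle

Σmᵢ = 0  ✓
l₃∈[|l₁−l₂|,l₁+l₂]=[2,8], have l₃=1  ✗
Σlᵢ = 9 ⇒ odd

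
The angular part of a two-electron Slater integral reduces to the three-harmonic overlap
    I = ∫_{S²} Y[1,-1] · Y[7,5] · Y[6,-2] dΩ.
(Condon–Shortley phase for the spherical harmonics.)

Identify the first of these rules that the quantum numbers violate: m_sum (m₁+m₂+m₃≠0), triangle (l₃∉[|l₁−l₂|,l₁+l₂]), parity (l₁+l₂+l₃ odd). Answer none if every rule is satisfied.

azimuthal sum: -1 + 5 − 2 = 2  ✗
6 ≤ 6 ≤ 8 (triangle on l)
L = 1 + 7 + 6 = 14 (even)

m_sum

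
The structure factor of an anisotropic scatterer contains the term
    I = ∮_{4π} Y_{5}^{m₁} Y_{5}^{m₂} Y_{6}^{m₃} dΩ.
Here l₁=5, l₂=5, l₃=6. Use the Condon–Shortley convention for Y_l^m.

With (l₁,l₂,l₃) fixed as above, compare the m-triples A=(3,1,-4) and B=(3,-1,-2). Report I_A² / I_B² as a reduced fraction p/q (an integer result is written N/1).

507/1210

l's match ⇒ only the (l;m) 3-j factors differ between A and B.
A: triangle coeff Δ(5,5,6) = 1/28588560; Σ_t [0,2]: t=0:+1/829440 t=1:−1/86400 t=2:+1/138240 = -13/4147200; (3j)²=13/3740 [(5 5 6; 3 1 -4)], sign=-1
B: triangle coeff Δ(5,5,6) = 1/28588560; Σ_t [0,2]: t=0:+1/55296 t=1:−1/25920 t=2:+1/138240 = -11/829440; (3j)²=11/1326 [(5 5 6; 3 -1 -2)], sign=-1
I_A²/I_B² = (13/3740)/(11/1326) = 507/1210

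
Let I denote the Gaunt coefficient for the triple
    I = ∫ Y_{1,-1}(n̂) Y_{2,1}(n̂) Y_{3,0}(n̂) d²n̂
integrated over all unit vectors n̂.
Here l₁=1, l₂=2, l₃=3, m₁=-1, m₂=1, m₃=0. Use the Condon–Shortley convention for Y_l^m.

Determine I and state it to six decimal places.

Checks pass: Σm=0; 6 even; l₃=3∈[1,3].
(2·1+1)(2·2+1)(2·3+1) = 105
Δ: 0! 2! 4! / 7! → 1/105
sum: t=0:+1/4 = 1/4
3j²(1 2 3; 0 0 0) = Δ·Π!·Σ² = 3/35  (sign -1)
sum: t=0:+1/12 = 1/12
3j²(1 2 3; -1 1 0) = Δ·Π!·Σ² = 1/35  (sign -1)
combine: 4πI² = 105·3/35·1/35 = 9/35
take √, sign +1: I = 0.14304817

0.143048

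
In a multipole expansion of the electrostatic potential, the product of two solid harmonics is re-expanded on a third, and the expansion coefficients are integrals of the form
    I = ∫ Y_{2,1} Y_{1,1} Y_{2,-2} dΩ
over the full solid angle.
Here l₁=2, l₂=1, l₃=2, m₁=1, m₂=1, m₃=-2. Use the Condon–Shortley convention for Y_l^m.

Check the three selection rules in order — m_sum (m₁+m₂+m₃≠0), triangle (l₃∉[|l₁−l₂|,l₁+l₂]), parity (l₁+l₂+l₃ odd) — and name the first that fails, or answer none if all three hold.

azimuthal sum: 1 + 1 − 2 = 0  ✓
1 ≤ 2 ≤ 3 (triangle on l)  ✓
L = 2 + 1 + 2 = 5 (odd)  ✗

parity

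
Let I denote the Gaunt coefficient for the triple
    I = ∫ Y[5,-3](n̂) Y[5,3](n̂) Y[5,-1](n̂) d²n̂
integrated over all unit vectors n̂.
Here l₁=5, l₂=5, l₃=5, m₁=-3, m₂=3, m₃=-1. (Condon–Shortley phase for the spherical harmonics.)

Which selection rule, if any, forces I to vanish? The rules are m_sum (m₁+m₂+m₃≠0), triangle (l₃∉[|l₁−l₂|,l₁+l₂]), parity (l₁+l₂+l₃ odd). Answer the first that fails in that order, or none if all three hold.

Σmᵢ = -1  ✗
l₃∈[|l₁−l₂|,l₁+l₂]=[0,10], have l₃=5
Σlᵢ = 15 ⇒ odd

m_sum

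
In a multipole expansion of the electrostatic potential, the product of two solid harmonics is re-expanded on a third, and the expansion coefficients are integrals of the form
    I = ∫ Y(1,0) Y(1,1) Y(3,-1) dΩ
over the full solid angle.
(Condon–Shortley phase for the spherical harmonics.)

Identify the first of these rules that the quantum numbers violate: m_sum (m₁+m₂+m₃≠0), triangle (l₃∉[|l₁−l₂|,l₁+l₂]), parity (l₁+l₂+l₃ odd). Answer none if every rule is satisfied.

triangle

azimuthal sum: 0 + 1 − 1 = 0  ✓
0 ≤ 3 ≤ 2 (triangle on l)  ✗
L = 1 + 1 + 3 = 5 (odd)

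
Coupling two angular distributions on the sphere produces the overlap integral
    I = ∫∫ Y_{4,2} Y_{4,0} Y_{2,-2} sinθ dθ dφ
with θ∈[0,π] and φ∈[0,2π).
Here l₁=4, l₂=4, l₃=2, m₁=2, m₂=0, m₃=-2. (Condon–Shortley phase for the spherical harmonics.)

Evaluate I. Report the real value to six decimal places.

m-sum 0 ✓  L=10 even ✓  0≤2≤8 ✓
Π(2lᵢ+1) = 9×9×5 = 405
triangle coeff Δ(4,4,2) = 1/13860
Σ_t [2,4]: t=2:+1/192 t=3:−1/36 t=4:+1/192 = -5/288
(3j)²=20/693 [(4 4 2; 0 0 0)], sign=-1
Σ_t [2,2]: t=2:+1/192 = 1/192
(3j)²=3/77 [(4 4 2; 2 0 -2)], sign=+1
⇒ 4πI² = 2700/5929
I = (-1)√(2700/5929/(4π)) = -0.19036462

-0.190365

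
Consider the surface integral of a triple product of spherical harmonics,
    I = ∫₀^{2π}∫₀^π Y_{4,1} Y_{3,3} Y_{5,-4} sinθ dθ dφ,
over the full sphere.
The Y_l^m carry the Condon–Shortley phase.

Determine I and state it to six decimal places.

-0.186208

Rules hold: Σm=0, L=12 even, 1≤5≤7.
N = 9·7·11 = 693
Δ = 2!·6!·4!/13! = 1/180180
Racah Σ t=0..2: t=0:+1/576 t=1:−1/144 t=2:+1/576 = -1/288
⇒ 3j(4 3 5; 0 0 0)² = 20/1001, sgn +1
Racah Σ t=2..2: t=2:+1/5760 = 1/5760
⇒ 3j(4 3 5; 1 3 -4)² = 9/286, sgn -1
4πI² = N·(3j₀)²·(3jₘ)² = 810/1859
I = -1·√(0.435718/4π) = -0.18620781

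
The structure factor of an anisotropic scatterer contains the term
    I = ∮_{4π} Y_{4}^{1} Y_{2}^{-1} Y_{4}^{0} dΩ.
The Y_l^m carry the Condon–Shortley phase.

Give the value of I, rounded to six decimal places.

m-sum 0 ✓  L=10 even ✓  2≤4≤6 ✓
Π(2lᵢ+1) = 9×5×9 = 405
triangle coeff Δ(4,2,4) = 1/13860
Σ_t [0,2]: t=0:+1/192 t=1:−1/36 t=2:+1/192 = -5/288
(3j)²=20/693 [(4 2 4; 0 0 0)], sign=-1
Σ_t [0,1]: t=0:+1/72 t=1:−1/96 = 1/288
(3j)²=1/462 [(4 2 4; 1 -1 0)], sign=+1
⇒ 4πI² = 150/5929
I = (-1)√(150/5929/(4π)) = -0.04486937

-0.044869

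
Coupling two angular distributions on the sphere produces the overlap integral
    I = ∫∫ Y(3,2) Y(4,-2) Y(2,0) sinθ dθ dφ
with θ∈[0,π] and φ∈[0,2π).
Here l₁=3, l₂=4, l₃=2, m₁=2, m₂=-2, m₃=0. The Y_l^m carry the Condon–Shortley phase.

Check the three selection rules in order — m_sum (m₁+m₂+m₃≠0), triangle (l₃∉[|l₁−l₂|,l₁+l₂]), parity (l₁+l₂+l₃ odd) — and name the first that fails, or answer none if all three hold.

m₁+m₂+m₃ = 2 − 2 + 0 = 0  ✓
triangle: |3−4|=1 ≤ l₃=2 ≤ 3+4=7  ✓
parity: l₁+l₂+l₃ = 9 is odd  ✗

parity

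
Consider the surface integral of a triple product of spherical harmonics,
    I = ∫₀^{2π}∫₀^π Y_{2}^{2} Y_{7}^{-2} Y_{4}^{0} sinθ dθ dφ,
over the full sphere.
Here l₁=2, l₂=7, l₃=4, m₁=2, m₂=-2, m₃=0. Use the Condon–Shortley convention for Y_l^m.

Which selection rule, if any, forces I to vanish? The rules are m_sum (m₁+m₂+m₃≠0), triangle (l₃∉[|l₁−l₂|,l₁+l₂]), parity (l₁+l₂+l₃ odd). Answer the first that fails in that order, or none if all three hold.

triangle

Σmᵢ = 0  ✓
l₃∈[|l₁−l₂|,l₁+l₂]=[5,9], have l₃=4  ✗
Σlᵢ = 13 ⇒ odd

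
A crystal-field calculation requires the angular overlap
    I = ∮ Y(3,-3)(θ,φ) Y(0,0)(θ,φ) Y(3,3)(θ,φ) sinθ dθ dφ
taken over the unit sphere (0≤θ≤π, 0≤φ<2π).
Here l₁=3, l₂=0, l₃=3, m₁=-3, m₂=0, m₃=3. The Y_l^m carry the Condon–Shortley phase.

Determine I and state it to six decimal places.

m-sum 0 ✓  L=6 even ✓  3≤3≤3 ✓
Π(2lᵢ+1) = 7×1×7 = 49
triangle coeff Δ(3,0,3) = 1/7
Σ_t [0,0]: t=0:+1/36 = 1/36
(3j)²=1/7 [(3 0 3; 0 0 0)], sign=-1
Σ_t [0,0]: t=0:+1/720 = 1/720
(3j)²=1/7 [(3 0 3; -3 0 3)], sign=+1
⇒ 4πI² = 1/1
I = (-1)√(1/1/(4π)) = -0.28209479

-0.282095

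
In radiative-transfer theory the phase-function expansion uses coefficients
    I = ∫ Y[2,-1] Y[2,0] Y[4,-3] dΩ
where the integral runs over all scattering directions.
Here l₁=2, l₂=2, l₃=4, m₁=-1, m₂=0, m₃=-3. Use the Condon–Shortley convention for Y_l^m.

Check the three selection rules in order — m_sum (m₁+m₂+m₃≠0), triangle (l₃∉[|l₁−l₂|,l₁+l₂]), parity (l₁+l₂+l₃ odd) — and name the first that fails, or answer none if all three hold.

m_sum

azimuthal sum: -1 + 0 − 3 = -4  ✗
0 ≤ 4 ≤ 4 (triangle on l)
L = 2 + 2 + 4 = 8 (even)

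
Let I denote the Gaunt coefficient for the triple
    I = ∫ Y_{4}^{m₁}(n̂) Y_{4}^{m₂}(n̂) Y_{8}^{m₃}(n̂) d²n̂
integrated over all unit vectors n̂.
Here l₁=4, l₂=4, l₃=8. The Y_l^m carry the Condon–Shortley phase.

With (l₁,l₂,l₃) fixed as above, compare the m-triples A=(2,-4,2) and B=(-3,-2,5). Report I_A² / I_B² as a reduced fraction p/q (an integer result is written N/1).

Shared (l₁,l₂,l₃)=(4,4,8): N and (l;000)² cancel in I_A²/I_B².
A: Δ = 0!·8!·8!/17! = 1/218790; Racah Σ t=0..0: t=0:+1/58060800 = 1/58060800; ⇒ 3j(4 4 8; 2 -4 2)² = 1/4862, sgn +1
B: Δ = 0!·8!·8!/17! = 1/218790; Racah Σ t=0..0: t=0:+1/7257600 = 1/7257600; ⇒ 3j(4 4 8; -3 -2 5)² = 2/85, sgn -1
I_A²/I_B² = (1/4862)/(2/85) = 5/572

5/572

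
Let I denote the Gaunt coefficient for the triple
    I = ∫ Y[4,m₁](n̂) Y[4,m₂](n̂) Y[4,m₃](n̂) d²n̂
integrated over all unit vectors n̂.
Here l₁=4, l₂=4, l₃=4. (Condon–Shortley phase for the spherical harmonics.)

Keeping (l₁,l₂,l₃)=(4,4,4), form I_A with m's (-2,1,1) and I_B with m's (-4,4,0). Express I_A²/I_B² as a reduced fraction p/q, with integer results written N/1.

90/49

l's match ⇒ only the (l;m) 3-j factors differ between A and B.
A: triangle coeff Δ(4,4,4) = 1/450450; Σ_t [2,4]: t=2:+1/576 t=3:−1/144 t=4:+1/576 = -1/288; (3j)²=20/1001 [(4 4 4; -2 1 1)], sign=+1
B: triangle coeff Δ(4,4,4) = 1/450450; Σ_t [4,4]: t=4:+1/13824 = 1/13824; (3j)²=14/1287 [(4 4 4; -4 4 0)], sign=+1
I_A²/I_B² = (20/1001)/(14/1287) = 90/49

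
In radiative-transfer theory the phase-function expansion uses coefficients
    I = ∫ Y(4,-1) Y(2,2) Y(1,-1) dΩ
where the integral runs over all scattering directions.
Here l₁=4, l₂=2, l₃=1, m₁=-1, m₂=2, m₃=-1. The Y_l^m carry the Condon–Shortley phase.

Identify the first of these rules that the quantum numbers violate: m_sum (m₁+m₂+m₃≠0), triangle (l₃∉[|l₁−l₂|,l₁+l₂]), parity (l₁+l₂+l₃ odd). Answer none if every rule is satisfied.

triangle

m₁+m₂+m₃ = -1 + 2 − 1 = 0  ✓
triangle: |4−2|=2 ≤ l₃=1 ≤ 4+2=6  ✗
parity: l₁+l₂+l₃ = 7 is odd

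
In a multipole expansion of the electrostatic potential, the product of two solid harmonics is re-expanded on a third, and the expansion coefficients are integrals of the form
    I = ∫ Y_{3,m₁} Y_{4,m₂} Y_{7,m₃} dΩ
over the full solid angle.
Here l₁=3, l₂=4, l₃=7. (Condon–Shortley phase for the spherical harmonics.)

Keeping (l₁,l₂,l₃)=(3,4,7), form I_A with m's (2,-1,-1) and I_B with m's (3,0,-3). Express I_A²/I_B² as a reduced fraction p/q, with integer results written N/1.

l's match ⇒ only the (l;m) 3-j factors differ between A and B.
A: triangle coeff Δ(3,4,7) = 1/45045; Σ_t [0,0]: t=0:+1/86400 = 1/86400; (3j)²=16/2145 [(3 4 7; 2 -1 -1)], sign=+1
B: triangle coeff Δ(3,4,7) = 1/45045; Σ_t [0,0]: t=0:+1/414720 = 1/414720; (3j)²=2/429 [(3 4 7; 3 0 -3)], sign=+1
I_A²/I_B² = (16/2145)/(2/429) = 8/5

8/5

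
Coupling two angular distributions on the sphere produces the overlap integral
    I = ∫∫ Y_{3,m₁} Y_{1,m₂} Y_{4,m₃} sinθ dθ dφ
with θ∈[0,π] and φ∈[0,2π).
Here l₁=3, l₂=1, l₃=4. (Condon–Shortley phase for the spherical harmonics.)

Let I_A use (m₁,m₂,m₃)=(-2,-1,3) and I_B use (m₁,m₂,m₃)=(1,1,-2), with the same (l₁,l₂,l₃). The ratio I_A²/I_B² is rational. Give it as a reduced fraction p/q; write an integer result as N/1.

Shared (l₁,l₂,l₃)=(3,1,4): N and (l;000)² cancel in I_A²/I_B².
A: Δ = 0!·6!·2!/9! = 1/252; Racah Σ t=0..0: t=0:+1/240 = 1/240; ⇒ 3j(3 1 4; -2 -1 3)² = 1/12, sgn -1
B: Δ = 0!·6!·2!/9! = 1/252; Racah Σ t=0..0: t=0:+1/96 = 1/96; ⇒ 3j(3 1 4; 1 1 -2)² = 5/84, sgn +1
I_A²/I_B² = (1/12)/(5/84) = 7/5

7/5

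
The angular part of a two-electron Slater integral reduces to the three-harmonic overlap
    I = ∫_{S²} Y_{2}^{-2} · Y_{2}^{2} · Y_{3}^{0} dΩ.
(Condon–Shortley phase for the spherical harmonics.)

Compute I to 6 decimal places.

0.000000

l₁+l₂+l₃=7 is odd: 3j(l;000)=0 ⇒ I=0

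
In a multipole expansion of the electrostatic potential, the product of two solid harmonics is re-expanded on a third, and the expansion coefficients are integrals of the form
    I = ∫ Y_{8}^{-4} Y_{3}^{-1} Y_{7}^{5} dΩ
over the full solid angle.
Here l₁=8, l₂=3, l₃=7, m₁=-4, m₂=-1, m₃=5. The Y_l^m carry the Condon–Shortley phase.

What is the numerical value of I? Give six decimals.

-0.170870

m-sum 0 ✓  L=18 even ✓  5≤7≤11 ✓
Π(2lᵢ+1) = 17×7×15 = 1785
triangle coeff Δ(8,3,7) = 1/5290740
Σ_t [1,3]: t=1:−1/7257600 t=2:+1/2073600 t=3:−1/7257600 = 1/4838400
(3j)²=252/20995 [(8 3 7; 0 0 0)], sign=-1
Σ_t [0,2]: t=0:+1/22992076800 t=1:−1/239500800 t=2:+1/58060800 = 43/3284582400
(3j)²=12943/755820 [(8 3 7; -4 -1 5)], sign=+1
⇒ 4πI² = 1902621/5185765
I = (-1)√(1902621/5185765/(4π)) = -0.17086960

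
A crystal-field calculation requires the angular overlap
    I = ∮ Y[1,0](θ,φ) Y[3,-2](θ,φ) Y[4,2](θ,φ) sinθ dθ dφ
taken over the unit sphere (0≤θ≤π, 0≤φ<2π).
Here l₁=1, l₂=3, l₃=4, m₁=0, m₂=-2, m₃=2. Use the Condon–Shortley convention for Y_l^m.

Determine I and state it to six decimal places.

0.213244

Rules hold: Σm=0, L=8 even, 2≤4≤4.
N = 3·7·9 = 189
Δ = 0!·2!·6!/9! = 1/252
Racah Σ t=0..0: t=0:+1/36 = 1/36
⇒ 3j(1 3 4; 0 0 0)² = 4/63, sgn +1
Racah Σ t=0..0: t=0:+1/120 = 1/120
⇒ 3j(1 3 4; 0 -2 2)² = 1/21, sgn +1
4πI² = N·(3j₀)²·(3jₘ)² = 4/7
I = +1·√(0.571429/4π) = 0.21324362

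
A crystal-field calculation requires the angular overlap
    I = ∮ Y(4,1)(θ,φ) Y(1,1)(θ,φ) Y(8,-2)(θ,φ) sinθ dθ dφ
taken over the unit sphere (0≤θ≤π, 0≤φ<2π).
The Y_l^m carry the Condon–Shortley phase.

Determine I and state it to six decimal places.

triangle: need 3≤l₃≤5, have 8; I=0

0.000000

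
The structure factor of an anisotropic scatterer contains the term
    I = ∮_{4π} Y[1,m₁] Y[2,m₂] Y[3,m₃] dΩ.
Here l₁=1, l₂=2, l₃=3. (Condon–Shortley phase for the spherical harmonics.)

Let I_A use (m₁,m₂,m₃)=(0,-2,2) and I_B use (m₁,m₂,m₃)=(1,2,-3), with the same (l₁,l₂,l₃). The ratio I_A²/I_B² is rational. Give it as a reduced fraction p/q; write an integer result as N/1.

Shared (l₁,l₂,l₃)=(1,2,3): N and (l;000)² cancel in I_A²/I_B².
A: Δ = 0!·2!·4!/7! = 1/105; Racah Σ t=0..0: t=0:+1/24 = 1/24; ⇒ 3j(1 2 3; 0 -2 2)² = 1/21, sgn -1
B: Δ = 0!·2!·4!/7! = 1/105; Racah Σ t=0..0: t=0:+1/48 = 1/48; ⇒ 3j(1 2 3; 1 2 -3)² = 1/7, sgn +1
I_A²/I_B² = (1/21)/(1/7) = 1/3

1/3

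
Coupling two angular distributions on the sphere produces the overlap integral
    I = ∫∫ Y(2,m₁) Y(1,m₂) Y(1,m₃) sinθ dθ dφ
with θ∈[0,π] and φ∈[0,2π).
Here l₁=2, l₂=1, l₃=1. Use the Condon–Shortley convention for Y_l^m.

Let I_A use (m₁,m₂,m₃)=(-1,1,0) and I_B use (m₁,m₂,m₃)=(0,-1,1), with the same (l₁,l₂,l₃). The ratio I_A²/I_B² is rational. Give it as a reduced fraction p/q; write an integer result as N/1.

l's match ⇒ only the (l;m) 3-j factors differ between A and B.
A: triangle coeff Δ(2,1,1) = 1/30; Σ_t [2,2]: t=2:+1/2 = 1/2; (3j)²=1/10 [(2 1 1; -1 1 0)], sign=-1
B: triangle coeff Δ(2,1,1) = 1/30; Σ_t [0,0]: t=0:+1/4 = 1/4; (3j)²=1/30 [(2 1 1; 0 -1 1)], sign=+1
I_A²/I_B² = (1/10)/(1/30) = 3/1

3/1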